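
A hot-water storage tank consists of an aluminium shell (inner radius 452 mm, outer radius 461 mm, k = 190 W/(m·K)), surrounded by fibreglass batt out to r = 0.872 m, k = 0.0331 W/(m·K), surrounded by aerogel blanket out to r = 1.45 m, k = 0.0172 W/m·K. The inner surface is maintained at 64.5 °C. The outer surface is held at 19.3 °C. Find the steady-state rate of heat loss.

Series thermal resistances, inner to outer:
  R_aluminium = (1/0.452 − 1/0.461)/(4πk) = 0.04319/(4π·190) = 1.809×10^-5 K/W
  R_fibreglass batt = (1/0.461 − 1/0.872)/(4πk) = 1.022/(4π·0.0331) = 2.458 K/W
  R_aerogel blanket = (1/0.872 − 1/1.45)/(4πk) = 0.4571/(4π·0.0172) = 2.115 K/W
ΣR = 1.809×10^-5 + 2.458 + 2.115 = 4.573 K/W
Q = ΔT/ΣR = (64.5 °C − 19.3 °C)/4.573 = 9.88 W

Q = 9.88 W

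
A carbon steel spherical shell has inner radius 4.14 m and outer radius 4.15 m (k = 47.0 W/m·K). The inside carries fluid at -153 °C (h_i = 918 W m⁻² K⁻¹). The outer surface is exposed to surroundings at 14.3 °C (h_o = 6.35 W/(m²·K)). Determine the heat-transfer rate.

Series thermal resistances, inner to outer:
  R_conv,in = 1/(4πr²h) = 1/(4π·4.14²·918) = 5.058×10^-6 K/W
  R_carbon steel = (1/4.14 − 1/4.15)/(4πk) = 5.820×10^-4/(4π·47.0) = 9.855×10^-7 K/W
  R_conv,out = 1/(4πr²h) = 1/(4π·4.15²·6.35) = 7.276×10^-4 K/W
ΣR = 5.058×10^-6 + 9.855×10^-7 + 7.276×10^-4 = 7.336×10^-4 K/W
Q = ΔT/ΣR = (-153 °C − 14.3 °C)/7.336×10^-4 = -2.28×10^5 W
(Negative Q ⇒ heat flows inward; heat gain = 2.28×10^5 W.)

Q = 228 kW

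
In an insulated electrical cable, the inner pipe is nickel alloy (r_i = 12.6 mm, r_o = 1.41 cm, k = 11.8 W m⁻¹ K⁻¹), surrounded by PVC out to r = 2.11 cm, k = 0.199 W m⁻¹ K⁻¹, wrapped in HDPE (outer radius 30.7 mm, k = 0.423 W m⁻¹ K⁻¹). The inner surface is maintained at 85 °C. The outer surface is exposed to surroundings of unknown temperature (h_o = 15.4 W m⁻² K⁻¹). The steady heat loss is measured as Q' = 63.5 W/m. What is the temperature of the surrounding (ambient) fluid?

Series resistances:
  R'_nickel alloy = ln(0.0141/0.0126)/(2πk) = 0.1125/(2π·11.8) = 0.001517 m·K/W
  R'_PVC = ln(0.0211/0.0141)/(2πk) = 0.4031/(2π·0.199) = 0.3224 m·K/W
  R'_HDPE = ln(0.0307/0.0211)/(2πk) = 0.3750/(2π·0.423) = 0.1411 m·K/W
  R'_conv,out = 1/(2πr h) = 1/(2π·0.0307·15.4) = 0.3366 m·K/W
ΣR = 0.8016 m·K/W
ΔT = Q'·ΣR = 63.5 × 0.8016 = 50.90 K
Heat flows outward, so T_out = T_in − ΔT = 85 − 50.90 = 34.1 °C

T_out = 34.1 °C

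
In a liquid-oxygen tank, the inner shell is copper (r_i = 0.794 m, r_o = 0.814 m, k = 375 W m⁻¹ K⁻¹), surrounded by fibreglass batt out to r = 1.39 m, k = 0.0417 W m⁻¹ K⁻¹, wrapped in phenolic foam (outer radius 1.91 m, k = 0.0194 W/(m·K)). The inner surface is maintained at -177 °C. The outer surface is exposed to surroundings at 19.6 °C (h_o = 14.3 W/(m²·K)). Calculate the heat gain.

Q = 111 W

Series thermal resistances, inner to outer:
  R_copper = (1/0.794 − 1/0.814)/(4πk) = 0.03094/(4π·375) = 6.567×10^-6 K/W
  R_fibreglass batt = (1/0.814 − 1/1.39)/(4πk) = 0.5091/(4π·0.0417) = 0.9715 K/W
  R_phenolic foam = (1/1.39 − 1/1.91)/(4πk) = 0.1959/(4π·0.0194) = 0.8034 K/W
  R_conv,out = 1/(4πr²h) = 1/(4π·1.91²·14.3) = 0.001525 K/W
ΣR = 6.567×10^-6 + 0.9715 + 0.8034 + 0.001525 = 1.776 K/W
Q = ΔT/ΣR = (-177 °C − 19.6 °C)/1.776 = -111 W
(Negative Q ⇒ heat flows inward; heat gain = 111 W.)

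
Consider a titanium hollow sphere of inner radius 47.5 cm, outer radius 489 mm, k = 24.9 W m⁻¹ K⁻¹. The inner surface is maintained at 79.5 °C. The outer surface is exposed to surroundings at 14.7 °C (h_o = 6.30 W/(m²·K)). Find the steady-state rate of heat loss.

Resistance network (inner→outer):
  R_titanium = (1/0.475 − 1/0.489)/(4πk) = 0.06027/(4π·24.9) = 1.926×10^-4 K/W
  R_conv,out = 1/(4πr²h) = 1/(4π·0.489²·6.30) = 0.05282 K/W
ΣR = 1.926×10^-4 + 0.05282 = 0.05301 K/W
Q = ΔT/ΣR = (79.5 °C − 14.7 °C)/0.05301 = 1220 W

Q = 1220 W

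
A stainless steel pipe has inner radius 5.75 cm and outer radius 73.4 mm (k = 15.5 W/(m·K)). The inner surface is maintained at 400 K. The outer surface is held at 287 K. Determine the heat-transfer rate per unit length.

Q' = 45.1 kW/m

Q' = 2πk·ΔT/ln(r₂/r₁) = 2π × 15.5 × 113 / ln(0.0734/0.0575) = 45100 W/m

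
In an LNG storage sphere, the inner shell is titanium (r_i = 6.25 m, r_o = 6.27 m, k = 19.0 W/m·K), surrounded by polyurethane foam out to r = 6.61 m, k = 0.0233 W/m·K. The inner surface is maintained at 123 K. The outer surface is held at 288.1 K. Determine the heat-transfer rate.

Q = 5890 W

Treat each layer as a resistance in series:
  R_titanium = (1/6.25 − 1/6.27)/(4πk) = 5.104×10^-4/(4π·19.0) = 2.138×10^-6 K/W
  R_polyurethane foam = (1/6.27 − 1/6.61)/(4πk) = 0.008204/(4π·0.0233) = 0.02802 K/W
ΣR = 2.138×10^-6 + 0.02802 = 0.02802 K/W
Q = ΔT/ΣR = (123 K − 288.1 K)/0.02802 = -5890 W
(Negative Q ⇒ heat flows inward; heat gain = 5890 W.)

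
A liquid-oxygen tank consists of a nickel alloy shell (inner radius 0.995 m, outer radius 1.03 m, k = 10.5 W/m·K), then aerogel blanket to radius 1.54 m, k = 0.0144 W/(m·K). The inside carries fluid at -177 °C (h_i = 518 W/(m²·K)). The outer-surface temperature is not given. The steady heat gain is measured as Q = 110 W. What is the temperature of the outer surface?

Sum the resistances:
  R_conv,in = 1/(4πr²h) = 1/(4π·0.995²·518) = 1.552×10^-4 K/W
  R_nickel alloy = (1/0.995 − 1/1.03)/(4πk) = 0.03415/(4π·10.5) = 2.588×10^-4 K/W
  R_aerogel blanket = (1/1.03 − 1/1.54)/(4πk) = 0.3215/(4π·0.0144) = 1.777 K/W
ΣR = 1.777 K/W
ΔT = Q·ΣR = 110 × 1.777 = 195.5 K
Heat flows inward, so T_out = T_in + ΔT = -177 + 195.5 = 18.5 °C

T_out = 18.5 °C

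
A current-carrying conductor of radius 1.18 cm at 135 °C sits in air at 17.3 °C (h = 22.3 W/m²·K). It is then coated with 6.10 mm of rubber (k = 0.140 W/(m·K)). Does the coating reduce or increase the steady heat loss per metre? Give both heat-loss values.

reduces: 195 → 135 W/m

Critical radius for a cylinder: r_cr = k/h = 0.00628 m = 0.628 cm.
Outer radius after coating: r₂ = 0.0118 + 0.00610 = 0.01790 m.
Since r₁ ≥ r_cr, any added insulation reduces the heat loss.
Bare: R = 1/(2πr₁h) = 0.6048 m·K/W; Q = 117.7/0.6048 = 195 W/m.
Coated: R = R_cond + R_conv = 0.8724 m·K/W; Q = 117.7/0.8724 = 135 W/m.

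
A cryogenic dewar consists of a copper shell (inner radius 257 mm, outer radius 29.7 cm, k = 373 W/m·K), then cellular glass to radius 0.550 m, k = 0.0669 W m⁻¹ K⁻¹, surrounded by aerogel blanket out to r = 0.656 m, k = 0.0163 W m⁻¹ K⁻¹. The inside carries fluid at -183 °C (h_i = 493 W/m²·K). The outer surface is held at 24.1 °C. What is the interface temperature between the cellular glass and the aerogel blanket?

T = -66.5 °C

Treat each layer as a resistance in series:
  R_conv,in = 1/(4πr²h) = 1/(4π·0.257²·493) = 0.002444 K/W
  R_copper = (1/0.257 − 1/0.297)/(4πk) = 0.5240/(4π·373) = 1.118×10^-4 K/W
  R_cellular glass = (1/0.297 − 1/0.550)/(4πk) = 1.549/(4π·0.0669) = 1.842 K/W
  R_aerogel blanket = (1/0.550 − 1/0.656)/(4πk) = 0.2938/(4π·0.0163) = 1.434 K/W
ΣR = 0.002444 + 1.118×10^-4 + 1.842 + 1.434 = 3.279 K/W
Q = ΔT/ΣR = (-183 °C − 24.1 °C)/3.279 = -63.16 W
From the inner boundary to the cellular glass/aerogel blanket interface, ΣR_partial = 1.845 K/W.
T_interface = T_in − Q·ΣR_partial = -183 °C − (-63.16)(1.845) = -66.5 °C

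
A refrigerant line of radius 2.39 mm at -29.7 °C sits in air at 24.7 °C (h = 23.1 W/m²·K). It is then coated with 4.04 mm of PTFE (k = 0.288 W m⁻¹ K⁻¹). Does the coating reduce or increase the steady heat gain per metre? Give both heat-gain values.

increases: 18.9 → 33.6 W/m

Critical radius for a cylinder: r_cr = k/h = 0.0125 m = 1.25 cm.
Outer radius after coating: r₂ = 0.00239 + 0.00404 = 0.00643 m.
Since r₁ < r_cr and r₂ ≤ r_cr, the coating moves toward the maximum at r_cr — heat gain rises.
Bare: R = 1/(2πr₁h) = 2.883 m·K/W; Q = 54.4/2.883 = 18.9 W/m.
Coated: R = R_cond + R_conv = 1.618 m·K/W; Q = 54.4/1.618 = 33.6 W/m.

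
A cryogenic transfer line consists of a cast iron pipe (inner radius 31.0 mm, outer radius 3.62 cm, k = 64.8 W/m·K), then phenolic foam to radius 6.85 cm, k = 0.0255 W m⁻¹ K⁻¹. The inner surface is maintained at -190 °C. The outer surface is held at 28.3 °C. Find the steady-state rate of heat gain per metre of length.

Q' = 54.8 W/m

Series thermal resistances, inner to outer:
  R'_cast iron = ln(0.0362/0.0310)/(2πk) = 0.1551/(2π·64.8) = 3.809×10^-4 m·K/W
  R'_phenolic foam = ln(0.0685/0.0362)/(2πk) = 0.6378/(2π·0.0255) = 3.981 m·K/W
ΣR = 3.809×10^-4 + 3.981 = 3.981 m·K/W
Q' = ΔT/ΣR = (-190 °C − 28.3 °C)/3.981 = -54.8 W/m
(Negative Q' ⇒ heat flows inward; heat gain = 54.8 W/m.)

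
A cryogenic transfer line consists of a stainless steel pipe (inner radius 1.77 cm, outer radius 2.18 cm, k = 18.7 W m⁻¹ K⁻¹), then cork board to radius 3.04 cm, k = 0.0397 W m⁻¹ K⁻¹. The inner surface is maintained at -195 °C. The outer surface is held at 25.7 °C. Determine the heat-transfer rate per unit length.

Q' = 165 W/m

Resistance network (inner→outer):
  R'_stainless steel = ln(0.0218/0.0177)/(2πk) = 0.2083/(2π·18.7) = 0.001773 m·K/W
  R'_cork board = ln(0.0304/0.0218)/(2πk) = 0.3325/(2π·0.0397) = 1.333 m·K/W
ΣR = 0.001773 + 1.333 = 1.335 m·K/W
Q' = ΔT/ΣR = (-195 °C − 25.7 °C)/1.335 = -165 W/m
(Negative Q' ⇒ heat flows inward; heat gain = 165 W/m.)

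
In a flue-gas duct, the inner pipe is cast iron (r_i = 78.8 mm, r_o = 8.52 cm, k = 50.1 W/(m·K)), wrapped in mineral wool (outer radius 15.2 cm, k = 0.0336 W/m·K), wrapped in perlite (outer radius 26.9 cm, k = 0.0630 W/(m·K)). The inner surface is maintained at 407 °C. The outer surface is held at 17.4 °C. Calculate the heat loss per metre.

Q' = 93.1 W/m

Treat each layer as a resistance in series:
  R'_cast iron = ln(0.0852/0.0788)/(2πk) = 0.07809/(2π·50.1) = 2.481×10^-4 m·K/W
  R'_mineral wool = ln(0.152/0.0852)/(2πk) = 0.5789/(2π·0.0336) = 2.742 m·K/W
  R'_perlite = ln(0.269/0.152)/(2πk) = 0.5708/(2π·0.0630) = 1.442 m·K/W
ΣR = 2.481×10^-4 + 2.742 + 1.442 = 4.184 m·K/W
Q' = ΔT/ΣR = (407 °C − 17.4 °C)/4.184 = 93.1 W/m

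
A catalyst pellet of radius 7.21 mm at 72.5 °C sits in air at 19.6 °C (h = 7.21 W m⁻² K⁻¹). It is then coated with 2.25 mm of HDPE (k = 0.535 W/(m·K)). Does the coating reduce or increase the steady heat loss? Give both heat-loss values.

increases: 0.249 → 0.413 W

Critical radius for a sphere: r_cr = 2k/h = 0.148 m = 14.8 cm.
Outer radius after coating: r₂ = 0.00721 + 0.00225 = 0.00946 m.
Since r₁ < r_cr and r₂ ≤ r_cr, the coating moves toward the maximum at r_cr — heat loss rises.
Bare: R = 1/(4πr₁²h) = 212.3 K/W; Q = 52.9/212.3 = 0.249 W.
Coated: R = R_cond + R_conv = 128.2 K/W; Q = 52.9/128.2 = 0.413 W.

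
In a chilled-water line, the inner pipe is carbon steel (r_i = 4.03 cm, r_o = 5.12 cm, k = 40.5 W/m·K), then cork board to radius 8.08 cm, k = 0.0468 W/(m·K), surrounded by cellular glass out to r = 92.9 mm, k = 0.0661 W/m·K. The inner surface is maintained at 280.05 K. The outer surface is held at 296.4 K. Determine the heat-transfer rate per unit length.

Series thermal resistances, inner to outer:
  R'_carbon steel = ln(0.0512/0.0403)/(2πk) = 0.2394/(2π·40.5) = 9.407×10^-4 m·K/W
  R'_cork board = ln(0.0808/0.0512)/(2πk) = 0.4562/(2π·0.0468) = 1.552 m·K/W
  R'_cellular glass = ln(0.0929/0.0808)/(2πk) = 0.1395/(2π·0.0661) = 0.3360 m·K/W
ΣR = 9.407×10^-4 + 1.552 + 0.3360 = 1.889 m·K/W
Q' = ΔT/ΣR = (280.05 K − 296.4 K)/1.889 = -8.66 W/m
(Negative Q' ⇒ heat flows inward; heat gain = 8.66 W/m.)

Q' = 8.66 W/m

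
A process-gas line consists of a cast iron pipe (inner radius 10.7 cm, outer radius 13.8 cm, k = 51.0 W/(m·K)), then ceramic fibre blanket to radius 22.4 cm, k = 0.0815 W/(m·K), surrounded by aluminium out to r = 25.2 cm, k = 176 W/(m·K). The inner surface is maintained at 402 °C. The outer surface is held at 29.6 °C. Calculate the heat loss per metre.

Q' = 393 W/m

Resistance network (inner→outer):
  R'_cast iron = ln(0.138/0.107)/(2πk) = 0.2544/(2π·51.0) = 7.940×10^-4 m·K/W
  R'_ceramic fibre blanket = ln(0.224/0.138)/(2πk) = 0.4844/(2π·0.0815) = 0.9459 m·K/W
  R'_aluminium = ln(0.252/0.224)/(2πk) = 0.1178/(2π·176) = 1.065×10^-4 m·K/W
ΣR = 7.940×10^-4 + 0.9459 + 1.065×10^-4 = 0.9468 m·K/W
Q' = ΔT/ΣR = (402 °C − 29.6 °C)/0.9468 = 393 W/m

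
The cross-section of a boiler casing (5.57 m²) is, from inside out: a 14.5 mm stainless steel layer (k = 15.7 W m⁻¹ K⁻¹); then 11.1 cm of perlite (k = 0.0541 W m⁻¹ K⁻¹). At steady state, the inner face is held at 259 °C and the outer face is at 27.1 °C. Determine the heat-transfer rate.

Resistance network (inner→outer):
  R_stainless steel = L/(kA) = 0.0145/(15.7·5.57) = 1.658×10^-4 K/W
  R_perlite = L/(kA) = 0.111/(0.0541·5.57) = 0.3684 K/W
ΣR = 1.658×10^-4 + 0.3684 = 0.3686 K/W
Q = ΔT/ΣR = (259 °C − 27.1 °C)/0.3686 = 629 W

Q = 629 W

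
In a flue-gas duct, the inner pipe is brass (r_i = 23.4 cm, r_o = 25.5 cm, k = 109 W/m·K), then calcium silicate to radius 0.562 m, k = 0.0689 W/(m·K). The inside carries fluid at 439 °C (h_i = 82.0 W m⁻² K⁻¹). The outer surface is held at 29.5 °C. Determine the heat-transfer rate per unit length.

Treat each layer as a resistance in series:
  R'_conv,in = 1/(2πr h) = 1/(2π·0.234·82.0) = 0.008295 m·K/W
  R'_brass = ln(0.255/0.234)/(2πk) = 0.08594/(2π·109) = 1.255×10^-4 m·K/W
  R'_calcium silicate = ln(0.562/0.255)/(2πk) = 0.7902/(2π·0.0689) = 1.825 m·K/W
ΣR = 0.008295 + 1.255×10^-4 + 1.825 = 1.833 m·K/W
Q' = ΔT/ΣR = (439 °C − 29.5 °C)/1.833 = 223 W/m

Q' = 223 W/m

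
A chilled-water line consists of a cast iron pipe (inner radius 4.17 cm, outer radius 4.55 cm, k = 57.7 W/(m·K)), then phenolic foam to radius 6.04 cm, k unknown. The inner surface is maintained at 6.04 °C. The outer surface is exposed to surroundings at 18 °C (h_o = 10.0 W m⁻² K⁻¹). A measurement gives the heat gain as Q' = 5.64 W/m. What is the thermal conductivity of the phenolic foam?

ΣR = ΔT/Q' = |6.04 − 18|/5.64 = 2.121 m·K/W
Known resistances:
  R'_cast iron = ln(0.0455/0.0417)/(2πk) = 0.08721/(2π·57.7) = 2.406×10^-4 m·K/W
  R'_conv,out = 1/(2πr h) = 1/(2π·0.0604·10.0) = 0.2635 m·K/W
R_phenolic foam = ΣR − ΣR_known = 2.121 − 0.2637 = 1.857 m·K/W
ln(r₂/r₁)/(2πk) = 1.857 ⇒ k = 0.2833/(2π·1.857) = 0.0243 W/m·K

k = 0.0243 W/m·K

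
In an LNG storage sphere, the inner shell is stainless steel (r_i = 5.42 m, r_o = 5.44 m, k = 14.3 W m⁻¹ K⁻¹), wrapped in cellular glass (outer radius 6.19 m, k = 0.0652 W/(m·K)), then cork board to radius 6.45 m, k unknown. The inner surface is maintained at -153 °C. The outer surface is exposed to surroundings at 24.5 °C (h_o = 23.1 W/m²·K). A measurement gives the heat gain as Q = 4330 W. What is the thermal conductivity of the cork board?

k = 0.0378 W/m·K

ΣR = ΔT/Q = |-153 − 24.5|/4330 = 0.04099 K/W
Known resistances:
  R_stainless steel = (1/5.42 − 1/5.44)/(4πk) = 6.783×10^-4/(4π·14.3) = 3.775×10^-6 K/W
  R_cellular glass = (1/5.44 − 1/6.19)/(4πk) = 0.02227/(4π·0.0652) = 0.02718 K/W
  R_conv,out = 1/(4πr²h) = 1/(4π·6.45²·23.1) = 8.281×10^-5 K/W
R_cork board = ΣR − ΣR_known = 0.04099 − 0.02727 = 0.01372 K/W
(1/r₁−1/r₂)/(4πk) = 0.01372 ⇒ k = 0.006512/(4π·0.01372) = 0.0378 W/m·K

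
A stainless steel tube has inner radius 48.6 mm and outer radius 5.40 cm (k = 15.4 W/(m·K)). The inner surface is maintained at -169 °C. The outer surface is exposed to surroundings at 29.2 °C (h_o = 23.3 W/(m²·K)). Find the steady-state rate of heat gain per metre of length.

Q' = 1550 W/m

Series thermal resistances, inner to outer:
  R'_stainless steel = ln(0.0540/0.0486)/(2πk) = 0.1054/(2π·15.4) = 0.001089 m·K/W
  R'_conv,out = 1/(2πr h) = 1/(2π·0.0540·23.3) = 0.1265 m·K/W
ΣR = 0.001089 + 0.1265 = 0.1276 m·K/W
Q' = ΔT/ΣR = (-169 °C − 29.2 °C)/0.1276 = -1550 W/m
(Negative Q' ⇒ heat flows inward; heat gain = 1550 W/m.)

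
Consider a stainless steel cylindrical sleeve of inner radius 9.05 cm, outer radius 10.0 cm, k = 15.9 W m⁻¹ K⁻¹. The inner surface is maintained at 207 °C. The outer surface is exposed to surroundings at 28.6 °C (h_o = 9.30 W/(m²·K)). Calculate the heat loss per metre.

Q' = 1040 W/m

Series thermal resistances, inner to outer:
  R'_stainless steel = ln(0.100/0.0905)/(2πk) = 0.09982/(2π·15.9) = 9.992×10^-4 m·K/W
  R'_conv,out = 1/(2πr h) = 1/(2π·0.100·9.30) = 0.1711 m·K/W
ΣR = 9.992×10^-4 + 0.1711 = 0.1721 m·K/W
Q' = ΔT/ΣR = (207 °C − 28.6 °C)/0.1721 = 1040 W/m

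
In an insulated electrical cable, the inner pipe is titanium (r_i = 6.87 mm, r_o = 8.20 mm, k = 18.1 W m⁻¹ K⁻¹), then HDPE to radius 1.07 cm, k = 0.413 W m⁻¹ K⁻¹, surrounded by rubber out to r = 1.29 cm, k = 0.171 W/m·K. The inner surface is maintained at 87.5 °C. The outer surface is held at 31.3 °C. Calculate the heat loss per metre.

Resistance network (inner→outer):
  R'_titanium = ln(0.00820/0.00687)/(2πk) = 0.1770/(2π·18.1) = 0.001556 m·K/W
  R'_HDPE = ln(0.0107/0.00820)/(2πk) = 0.2661/(2π·0.413) = 0.1025 m·K/W
  R'_rubber = ln(0.0129/0.0107)/(2πk) = 0.1870/(2π·0.171) = 0.1740 m·K/W
ΣR = 0.001556 + 0.1025 + 0.1740 = 0.2781 m·K/W
Q' = ΔT/ΣR = (87.5 °C − 31.3 °C)/0.2781 = 202 W/m

Q' = 202 W/m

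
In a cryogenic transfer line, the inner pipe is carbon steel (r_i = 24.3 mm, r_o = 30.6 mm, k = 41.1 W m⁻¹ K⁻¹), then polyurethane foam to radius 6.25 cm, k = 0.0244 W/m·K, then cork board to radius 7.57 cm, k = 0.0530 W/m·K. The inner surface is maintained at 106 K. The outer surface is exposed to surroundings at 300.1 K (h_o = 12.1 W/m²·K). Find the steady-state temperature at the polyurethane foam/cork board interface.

Series thermal resistances, inner to outer:
  R'_carbon steel = ln(0.0306/0.0243)/(2πk) = 0.2305/(2π·41.1) = 8.927×10^-4 m·K/W
  R'_polyurethane foam = ln(0.0625/0.0306)/(2πk) = 0.7142/(2π·0.0244) = 4.658 m·K/W
  R'_cork board = ln(0.0757/0.0625)/(2πk) = 0.1916/(2π·0.0530) = 0.5754 m·K/W
  R'_conv,out = 1/(2πr h) = 1/(2π·0.0757·12.1) = 0.1738 m·K/W
ΣR = 8.927×10^-4 + 4.658 + 0.5754 + 0.1738 = 5.408 m·K/W
Q' = ΔT/ΣR = (106 K − 300.1 K)/5.408 = -35.89 W/m
From the inner boundary to the polyurethane foam/cork board interface, ΣR_partial = 4.659 m·K/W.
T_interface = T_in − Q'·ΣR_partial = 106 K − (-35.89)(4.659) = 273.2 K

T = 273.2 K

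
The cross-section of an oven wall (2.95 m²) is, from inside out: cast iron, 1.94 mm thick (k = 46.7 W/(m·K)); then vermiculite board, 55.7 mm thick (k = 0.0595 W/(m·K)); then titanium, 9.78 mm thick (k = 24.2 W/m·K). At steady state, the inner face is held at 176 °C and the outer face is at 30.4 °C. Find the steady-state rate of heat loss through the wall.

Series thermal resistances, inner to outer:
  R_cast iron = L/(kA) = 0.00194/(46.7·2.95) = 1.408×10^-5 K/W
  R_vermiculite board = L/(kA) = 0.0557/(0.0595·2.95) = 0.3173 K/W
  R_titanium = L/(kA) = 0.00978/(24.2·2.95) = 1.370×10^-4 K/W
ΣR = 1.408×10^-5 + 0.3173 + 1.370×10^-4 = 0.3175 K/W
Q = ΔT/ΣR = (176 °C − 30.4 °C)/0.3175 = 459 W

Q = 459 W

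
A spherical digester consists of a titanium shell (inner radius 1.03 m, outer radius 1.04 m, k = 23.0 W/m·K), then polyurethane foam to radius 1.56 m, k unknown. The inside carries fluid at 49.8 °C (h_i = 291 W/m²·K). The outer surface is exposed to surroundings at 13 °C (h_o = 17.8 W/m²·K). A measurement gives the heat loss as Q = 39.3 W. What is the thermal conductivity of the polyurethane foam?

k = 0.0273 W/m·K

ΣR = ΔT/Q = |49.8 − 13|/39.3 = 0.9364 K/W
Known resistances:
  R_conv,in = 1/(4πr²h) = 1/(4π·1.03²·291) = 2.578×10^-4 K/W
  R_titanium = (1/1.03 − 1/1.04)/(4πk) = 0.009335/(4π·23.0) = 3.230×10^-5 K/W
  R_conv,out = 1/(4πr²h) = 1/(4π·1.56²·17.8) = 0.001837 K/W
R_polyurethane foam = ΣR − ΣR_known = 0.9364 − 0.002127 = 0.9343 K/W
(1/r₁−1/r₂)/(4πk) = 0.9343 ⇒ k = 0.3205/(4π·0.9343) = 0.0273 W/m·K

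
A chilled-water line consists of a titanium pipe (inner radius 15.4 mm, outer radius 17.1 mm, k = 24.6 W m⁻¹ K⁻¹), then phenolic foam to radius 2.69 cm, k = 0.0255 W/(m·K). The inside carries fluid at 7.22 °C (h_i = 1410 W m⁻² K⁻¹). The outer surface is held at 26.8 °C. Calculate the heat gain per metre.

Resistance network (inner→outer):
  R'_conv,in = 1/(2πr h) = 1/(2π·0.0154·1410) = 0.007330 m·K/W
  R'_titanium = ln(0.0171/0.0154)/(2πk) = 0.1047/(2π·24.6) = 6.774×10^-4 m·K/W
  R'_phenolic foam = ln(0.0269/0.0171)/(2πk) = 0.4530/(2π·0.0255) = 2.828 m·K/W
ΣR = 0.007330 + 6.774×10^-4 + 2.828 = 2.836 m·K/W
Q' = ΔT/ΣR = (7.22 °C − 26.8 °C)/2.836 = -6.90 W/m
(Negative Q' ⇒ heat flows inward; heat gain = 6.90 W/m.)

Q' = 6.90 W/m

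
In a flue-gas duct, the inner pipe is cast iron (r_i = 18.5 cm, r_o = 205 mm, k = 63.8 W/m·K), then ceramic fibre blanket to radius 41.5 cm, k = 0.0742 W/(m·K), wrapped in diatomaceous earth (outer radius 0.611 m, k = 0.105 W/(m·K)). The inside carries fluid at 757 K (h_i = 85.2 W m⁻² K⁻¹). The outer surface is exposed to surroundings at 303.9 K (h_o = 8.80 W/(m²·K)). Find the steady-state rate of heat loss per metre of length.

Q' = 212 W/m

Treat each layer as a resistance in series:
  R'_conv,in = 1/(2πr h) = 1/(2π·0.185·85.2) = 0.01010 m·K/W
  R'_cast iron = ln(0.205/0.185)/(2πk) = 0.1027/(2π·63.8) = 2.561×10^-4 m·K/W
  R'_ceramic fibre blanket = ln(0.415/0.205)/(2πk) = 0.7053/(2π·0.0742) = 1.513 m·K/W
  R'_diatomaceous earth = ln(0.611/0.415)/(2πk) = 0.3868/(2π·0.105) = 0.5863 m·K/W
  R'_conv,out = 1/(2πr h) = 1/(2π·0.611·8.80) = 0.02960 m·K/W
ΣR = 0.01010 + 2.561×10^-4 + 1.513 + 0.5863 + 0.02960 = 2.139 m·K/W
Q' = ΔT/ΣR = (757 K − 303.9 K)/2.139 = 212 W/m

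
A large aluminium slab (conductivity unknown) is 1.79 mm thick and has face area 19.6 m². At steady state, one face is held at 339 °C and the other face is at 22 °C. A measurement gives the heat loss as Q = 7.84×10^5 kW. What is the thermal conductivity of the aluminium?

ΣR = ΔT/Q = |339 − 22|/7.84×10^8 = 4.043×10^-7 K/W
L/(kA) = 4.043×10^-7 ⇒ k = 0.00179/(4.043×10^-7·19.6) = 226 W/m·K

k = 226 W/m·K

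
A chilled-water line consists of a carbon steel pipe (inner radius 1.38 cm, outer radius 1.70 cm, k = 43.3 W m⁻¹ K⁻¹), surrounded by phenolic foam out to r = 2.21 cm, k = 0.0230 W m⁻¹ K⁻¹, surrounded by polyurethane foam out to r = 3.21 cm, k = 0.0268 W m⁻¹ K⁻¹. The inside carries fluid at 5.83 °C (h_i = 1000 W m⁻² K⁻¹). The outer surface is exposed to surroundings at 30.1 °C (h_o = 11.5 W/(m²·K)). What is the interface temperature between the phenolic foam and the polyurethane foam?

T = 15.7 °C

Treat each layer as a resistance in series:
  R'_conv,in = 1/(2πr h) = 1/(2π·0.0138·1000) = 0.01153 m·K/W
  R'_carbon steel = ln(0.0170/0.0138)/(2πk) = 0.2085/(2π·43.3) = 7.665×10^-4 m·K/W
  R'_phenolic foam = ln(0.0221/0.0170)/(2πk) = 0.2624/(2π·0.0230) = 1.816 m·K/W
  R'_polyurethane foam = ln(0.0321/0.0221)/(2πk) = 0.3733/(2π·0.0268) = 2.217 m·K/W
  R'_conv,out = 1/(2πr h) = 1/(2π·0.0321·11.5) = 0.4311 m·K/W
ΣR = 0.01153 + 7.665×10^-4 + 1.816 + 2.217 + 0.4311 = 4.476 m·K/W
Q' = ΔT/ΣR = (5.83 °C − 30.1 °C)/4.476 = -5.422 W/m
From the inner boundary to the phenolic foam/polyurethane foam interface, ΣR_partial = 1.828 m·K/W.
T_interface = T_in − Q'·ΣR_partial = 5.83 °C − (-5.422)(1.828) = 15.7 °C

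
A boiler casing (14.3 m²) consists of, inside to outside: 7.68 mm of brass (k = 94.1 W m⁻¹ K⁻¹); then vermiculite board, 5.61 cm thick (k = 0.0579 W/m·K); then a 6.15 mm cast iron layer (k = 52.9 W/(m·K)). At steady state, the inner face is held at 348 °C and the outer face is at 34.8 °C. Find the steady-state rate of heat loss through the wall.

Treat each layer as a resistance in series:
  R_brass = L/(kA) = 0.00768/(94.1·14.3) = 5.707×10^-6 K/W
  R_vermiculite board = L/(kA) = 0.0561/(0.0579·14.3) = 0.06776 K/W
  R_cast iron = L/(kA) = 0.00615/(52.9·14.3) = 8.130×10^-6 K/W
ΣR = 5.707×10^-6 + 0.06776 + 8.130×10^-6 = 0.06777 K/W
Q = ΔT/ΣR = (348 °C − 34.8 °C)/0.06777 = 4620 W

Q = 4620 W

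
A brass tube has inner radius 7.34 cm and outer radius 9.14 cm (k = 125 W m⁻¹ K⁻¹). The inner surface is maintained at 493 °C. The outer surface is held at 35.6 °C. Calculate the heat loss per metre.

Q' = 1640 kW/m

Q' = 2πk·ΔT/ln(r₂/r₁) = 2π × 125 × 457.4 / ln(0.0914/0.0734) = 1.64×10^6 W/m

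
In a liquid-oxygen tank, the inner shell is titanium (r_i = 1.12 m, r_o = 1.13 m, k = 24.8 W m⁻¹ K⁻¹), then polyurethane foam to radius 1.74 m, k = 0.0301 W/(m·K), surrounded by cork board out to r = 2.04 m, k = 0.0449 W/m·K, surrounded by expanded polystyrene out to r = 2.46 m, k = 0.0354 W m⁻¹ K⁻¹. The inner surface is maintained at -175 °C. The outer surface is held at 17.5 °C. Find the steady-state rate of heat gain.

Q = 166 W

Treat each layer as a resistance in series:
  R_titanium = (1/1.12 − 1/1.13)/(4πk) = 0.007901/(4π·24.8) = 2.535×10^-5 K/W
  R_polyurethane foam = (1/1.13 − 1/1.74)/(4πk) = 0.3102/(4π·0.0301) = 0.8202 K/W
  R_cork board = (1/1.74 − 1/2.04)/(4πk) = 0.08452/(4π·0.0449) = 0.1498 K/W
  R_expanded polystyrene = (1/2.04 − 1/2.46)/(4πk) = 0.08369/(4π·0.0354) = 0.1881 K/W
ΣR = 2.535×10^-5 + 0.8202 + 0.1498 + 0.1881 = 1.158 K/W
Q = ΔT/ΣR = (-175 °C − 17.5 °C)/1.158 = -166 W
(Negative Q ⇒ heat flows inward; heat gain = 166 W.)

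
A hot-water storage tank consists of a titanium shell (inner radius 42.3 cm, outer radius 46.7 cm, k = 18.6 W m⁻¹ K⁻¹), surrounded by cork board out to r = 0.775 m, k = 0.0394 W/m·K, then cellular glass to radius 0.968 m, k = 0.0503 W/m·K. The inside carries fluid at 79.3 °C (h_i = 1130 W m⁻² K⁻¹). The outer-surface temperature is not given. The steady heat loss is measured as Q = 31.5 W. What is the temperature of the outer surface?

Sum the resistances:
  R_conv,in = 1/(4πr²h) = 1/(4π·0.423²·1130) = 3.936×10^-4 K/W
  R_titanium = (1/0.423 − 1/0.467)/(4πk) = 0.2227/(4π·18.6) = 9.530×10^-4 K/W
  R_cork board = (1/0.467 − 1/0.775)/(4πk) = 0.8510/(4π·0.0394) = 1.719 K/W
  R_cellular glass = (1/0.775 − 1/0.968)/(4πk) = 0.2573/(4π·0.0503) = 0.4070 K/W
ΣR = 2.127 K/W
ΔT = Q·ΣR = 31.5 × 2.127 = 67.00 K
Heat flows outward, so T_out = T_in − ΔT = 79.3 − 67.00 = 12.3 °C

T_out = 12.3 °C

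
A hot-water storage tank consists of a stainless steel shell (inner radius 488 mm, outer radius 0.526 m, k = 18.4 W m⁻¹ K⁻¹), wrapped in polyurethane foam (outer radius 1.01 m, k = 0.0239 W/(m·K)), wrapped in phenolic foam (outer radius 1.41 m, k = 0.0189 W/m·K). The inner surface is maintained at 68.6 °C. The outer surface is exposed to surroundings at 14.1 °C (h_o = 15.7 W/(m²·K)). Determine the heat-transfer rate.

Q = 12.9 W

Resistance network (inner→outer):
  R_stainless steel = (1/0.488 − 1/0.526)/(4πk) = 0.1480/(4π·18.4) = 6.403×10^-4 K/W
  R_polyurethane foam = (1/0.526 − 1/1.01)/(4πk) = 0.9110/(4π·0.0239) = 3.033 K/W
  R_phenolic foam = (1/1.01 − 1/1.41)/(4πk) = 0.2809/(4π·0.0189) = 1.183 K/W
  R_conv,out = 1/(4πr²h) = 1/(4π·1.41²·15.7) = 0.002549 K/W
ΣR = 6.403×10^-4 + 3.033 + 1.183 + 0.002549 = 4.219 K/W
Q = ΔT/ΣR = (68.6 °C − 14.1 °C)/4.219 = 12.9 W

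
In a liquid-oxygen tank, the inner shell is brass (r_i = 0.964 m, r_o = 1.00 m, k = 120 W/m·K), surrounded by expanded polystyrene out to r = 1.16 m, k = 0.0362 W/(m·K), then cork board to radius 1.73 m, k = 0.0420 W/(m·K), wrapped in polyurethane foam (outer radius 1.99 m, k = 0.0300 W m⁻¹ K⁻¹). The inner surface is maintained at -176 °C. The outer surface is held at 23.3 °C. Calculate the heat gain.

Treat each layer as a resistance in series:
  R_brass = (1/0.964 − 1/1.00)/(4πk) = 0.03734/(4π·120) = 2.476×10^-5 K/W
  R_expanded polystyrene = (1/1.00 − 1/1.16)/(4πk) = 0.1379/(4π·0.0362) = 0.3032 K/W
  R_cork board = (1/1.16 − 1/1.73)/(4πk) = 0.2840/(4π·0.0420) = 0.5382 K/W
  R_polyurethane foam = (1/1.73 − 1/1.99)/(4πk) = 0.07552/(4π·0.0300) = 0.2003 K/W
ΣR = 2.476×10^-5 + 0.3032 + 0.5382 + 0.2003 = 1.042 K/W
Q = ΔT/ΣR = (-176 °C − 23.3 °C)/1.042 = -191 W
(Negative Q ⇒ heat flows inward; heat gain = 191 W.)

Q = 191 W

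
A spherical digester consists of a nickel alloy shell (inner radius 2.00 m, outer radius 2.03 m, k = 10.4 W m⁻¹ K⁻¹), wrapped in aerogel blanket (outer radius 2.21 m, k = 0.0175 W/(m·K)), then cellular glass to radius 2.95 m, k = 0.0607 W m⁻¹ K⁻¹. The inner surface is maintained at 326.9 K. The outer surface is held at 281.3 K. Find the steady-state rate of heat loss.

Q = 138 W

Resistance network (inner→outer):
  R_nickel alloy = (1/2.00 − 1/2.03)/(4πk) = 0.007389/(4π·10.4) = 5.654×10^-5 K/W
  R_aerogel blanket = (1/2.03 − 1/2.21)/(4πk) = 0.04012/(4π·0.0175) = 0.1824 K/W
  R_cellular glass = (1/2.21 − 1/2.95)/(4πk) = 0.1135/(4π·0.0607) = 0.1488 K/W
ΣR = 5.654×10^-5 + 0.1824 + 0.1488 = 0.3313 K/W
Q = ΔT/ΣR = (326.9 K − 281.3 K)/0.3313 = 138 W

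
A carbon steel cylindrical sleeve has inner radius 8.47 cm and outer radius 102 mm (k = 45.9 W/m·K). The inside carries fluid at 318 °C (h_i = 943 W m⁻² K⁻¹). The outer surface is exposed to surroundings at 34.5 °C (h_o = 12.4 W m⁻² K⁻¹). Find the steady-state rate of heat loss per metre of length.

Q' = 2.21 kW/m

Series thermal resistances, inner to outer:
  R'_conv,in = 1/(2πr h) = 1/(2π·0.0847·943) = 0.001993 m·K/W
  R'_carbon steel = ln(0.102/0.0847)/(2πk) = 0.1859/(2π·45.9) = 6.444×10^-4 m·K/W
  R'_conv,out = 1/(2πr h) = 1/(2π·0.102·12.4) = 0.1258 m·K/W
ΣR = 0.001993 + 6.444×10^-4 + 0.1258 = 0.1284 m·K/W
Q' = ΔT/ΣR = (318 °C − 34.5 °C)/0.1284 = 2210 W/m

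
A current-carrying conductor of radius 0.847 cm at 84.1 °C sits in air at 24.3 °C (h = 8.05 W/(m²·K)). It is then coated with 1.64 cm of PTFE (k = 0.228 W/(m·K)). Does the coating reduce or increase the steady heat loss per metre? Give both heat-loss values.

Critical radius for a cylinder: r_cr = k/h = 0.0283 m = 2.83 cm.
Outer radius after coating: r₂ = 0.00847 + 0.0164 = 0.02487 m.
Since r₁ < r_cr and r₂ ≤ r_cr, the coating moves toward the maximum at r_cr — heat loss rises.
Bare: R = 1/(2πr₁h) = 2.334 m·K/W; Q = 59.8/2.334 = 25.6 W/m.
Coated: R = R_cond + R_conv = 1.547 m·K/W; Q = 59.8/1.547 = 38.7 W/m.

increases: 25.6 → 38.7 W/m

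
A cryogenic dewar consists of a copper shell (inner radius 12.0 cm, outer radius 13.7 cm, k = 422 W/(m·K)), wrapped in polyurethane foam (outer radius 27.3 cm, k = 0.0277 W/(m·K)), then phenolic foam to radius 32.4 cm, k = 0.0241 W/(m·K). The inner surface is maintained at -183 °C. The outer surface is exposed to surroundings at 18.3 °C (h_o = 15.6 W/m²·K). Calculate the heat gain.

Q = 16.2 W

Resistance network (inner→outer):
  R_copper = (1/0.120 − 1/0.137)/(4πk) = 1.034/(4π·422) = 1.950×10^-4 K/W
  R_polyurethane foam = (1/0.137 − 1/0.273)/(4πk) = 3.636/(4π·0.0277) = 10.45 K/W
  R_phenolic foam = (1/0.273 − 1/0.324)/(4πk) = 0.5766/(4π·0.0241) = 1.904 K/W
  R_conv,out = 1/(4πr²h) = 1/(4π·0.324²·15.6) = 0.04859 K/W
ΣR = 1.950×10^-4 + 10.45 + 1.904 + 0.04859 = 12.40 K/W
Q = ΔT/ΣR = (-183 °C − 18.3 °C)/12.40 = -16.2 W
(Negative Q ⇒ heat flows inward; heat gain = 16.2 W.)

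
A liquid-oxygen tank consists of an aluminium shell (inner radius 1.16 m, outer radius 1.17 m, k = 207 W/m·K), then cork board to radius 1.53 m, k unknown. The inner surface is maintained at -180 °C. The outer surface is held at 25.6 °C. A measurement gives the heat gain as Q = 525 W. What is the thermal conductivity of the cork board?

ΣR = ΔT/Q = |-180 − 25.6|/525 = 0.3916 K/W
Known resistances:
  R_aluminium = (1/1.16 − 1/1.17)/(4πk) = 0.007368/(4π·207) = 2.833×10^-6 K/W
R_cork board = ΣR − ΣR_known = 0.3916 − 2.833×10^-6 = 0.3916 K/W
(1/r₁−1/r₂)/(4πk) = 0.3916 ⇒ k = 0.2011/(4π·0.3916) = 0.0409 W/m·K

k = 0.0409 W/m·K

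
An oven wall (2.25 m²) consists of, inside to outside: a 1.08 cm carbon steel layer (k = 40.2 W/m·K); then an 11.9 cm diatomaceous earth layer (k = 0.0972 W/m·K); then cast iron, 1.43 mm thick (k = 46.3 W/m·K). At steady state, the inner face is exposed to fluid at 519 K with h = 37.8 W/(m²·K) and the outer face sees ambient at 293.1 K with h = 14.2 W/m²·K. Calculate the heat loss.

Q = 385 W

Series thermal resistances, inner to outer:
  R_conv,in = 1/(hA) = 1/(37.8·2.25) = 0.01176 K/W
  R_carbon steel = L/(kA) = 0.0108/(40.2·2.25) = 1.194×10^-4 K/W
  R_diatomaceous earth = L/(kA) = 0.119/(0.0972·2.25) = 0.5441 K/W
  R_cast iron = L/(kA) = 0.00143/(46.3·2.25) = 1.373×10^-5 K/W
  R_conv,out = 1/(hA) = 1/(14.2·2.25) = 0.03130 K/W
ΣR = 0.01176 + 1.194×10^-4 + 0.5441 + 1.373×10^-5 + 0.03130 = 0.5873 K/W
Q = ΔT/ΣR = (519 K − 293.1 K)/0.5873 = 385 W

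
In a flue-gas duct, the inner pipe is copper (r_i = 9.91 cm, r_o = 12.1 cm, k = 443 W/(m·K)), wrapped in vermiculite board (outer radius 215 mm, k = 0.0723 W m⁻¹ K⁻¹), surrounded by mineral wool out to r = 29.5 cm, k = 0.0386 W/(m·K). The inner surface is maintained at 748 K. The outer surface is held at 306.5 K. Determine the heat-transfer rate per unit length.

Q' = 172 W/m

Resistance network (inner→outer):
  R'_copper = ln(0.121/0.0991)/(2πk) = 0.1997/(2π·443) = 7.173×10^-5 m·K/W
  R'_vermiculite board = ln(0.215/0.121)/(2πk) = 0.5748/(2π·0.0723) = 1.265 m·K/W
  R'_mineral wool = ln(0.295/0.215)/(2πk) = 0.3163/(2π·0.0386) = 1.304 m·K/W
ΣR = 7.173×10^-5 + 1.265 + 1.304 = 2.569 m·K/W
Q' = ΔT/ΣR = (748 K − 306.5 K)/2.569 = 172 W/m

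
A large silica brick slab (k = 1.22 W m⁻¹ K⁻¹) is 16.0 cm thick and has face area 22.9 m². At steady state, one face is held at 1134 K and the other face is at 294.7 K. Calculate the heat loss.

Q = kA·ΔT/L = 1.22 × 22.9 × |1134 K − 294.7 K| / 0.160 = 1.47×10^5 W

Q = 1.47×10^5 W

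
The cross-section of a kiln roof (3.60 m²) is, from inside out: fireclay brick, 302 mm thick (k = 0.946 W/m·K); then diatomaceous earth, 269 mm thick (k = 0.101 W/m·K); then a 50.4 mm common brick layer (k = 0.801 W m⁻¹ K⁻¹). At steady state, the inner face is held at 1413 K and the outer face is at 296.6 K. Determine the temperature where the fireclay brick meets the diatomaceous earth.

T = 1296 K

Treat each layer as a resistance in series:
  R_fireclay brick = L/(kA) = 0.302/(0.946·3.60) = 0.08868 K/W
  R_diatomaceous earth = L/(kA) = 0.269/(0.101·3.60) = 0.7398 K/W
  R_common brick = L/(kA) = 0.0504/(0.801·3.60) = 0.01748 K/W
ΣR = 0.08868 + 0.7398 + 0.01748 = 0.8460 K/W
Q = ΔT/ΣR = (1413 K − 296.6 K)/0.8460 = 1320 W
From the inner boundary to the fireclay brick/diatomaceous earth interface, ΣR_partial = 0.08868 K/W.
T_interface = T_in − Q·ΣR_partial = 1413 K − (1320)(0.08868) = 1296 K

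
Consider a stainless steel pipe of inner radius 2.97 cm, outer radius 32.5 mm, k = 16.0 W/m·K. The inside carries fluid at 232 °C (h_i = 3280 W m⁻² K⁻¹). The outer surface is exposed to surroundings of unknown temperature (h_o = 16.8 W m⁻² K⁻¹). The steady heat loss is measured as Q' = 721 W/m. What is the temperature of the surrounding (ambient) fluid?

T_out = 20.0 °C

Series resistances:
  R'_conv,in = 1/(2πr h) = 1/(2π·0.0297·3280) = 0.001634 m·K/W
  R'_stainless steel = ln(0.0325/0.0297)/(2πk) = 0.09009/(2π·16.0) = 8.962×10^-4 m·K/W
  R'_conv,out = 1/(2πr h) = 1/(2π·0.0325·16.8) = 0.2915 m·K/W
ΣR = 0.2940 m·K/W
ΔT = Q'·ΣR = 721 × 0.2940 = 212.0 K
Heat flows outward, so T_out = T_in − ΔT = 232 − 212.0 = 20.0 °C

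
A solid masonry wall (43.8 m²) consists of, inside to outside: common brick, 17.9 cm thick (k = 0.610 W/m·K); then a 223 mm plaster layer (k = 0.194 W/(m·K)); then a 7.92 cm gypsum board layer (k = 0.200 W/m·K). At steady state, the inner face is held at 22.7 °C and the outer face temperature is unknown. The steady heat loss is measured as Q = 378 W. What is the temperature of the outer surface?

Series resistances:
  R_common brick = L/(kA) = 0.179/(0.610·43.8) = 0.006700 K/W
  R_plaster = L/(kA) = 0.223/(0.194·43.8) = 0.02624 K/W
  R_gypsum board = L/(kA) = 0.0792/(0.200·43.8) = 0.009041 K/W
ΣR = 0.04198 K/W
ΔT = Q·ΣR = 378 × 0.04198 = 15.87 K
Heat flows outward, so T_out = T_in − ΔT = 22.7 − 15.87 = 6.83 °C

T_out = 6.83 °C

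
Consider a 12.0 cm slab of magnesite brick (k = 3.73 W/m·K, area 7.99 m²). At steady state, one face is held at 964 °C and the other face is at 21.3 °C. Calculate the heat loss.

Q = 2.34×10^5 W

Q = kA·ΔT/L = 3.73 × 7.99 × |964 °C − 21.3 °C| / 0.120 = 2.34×10^5 W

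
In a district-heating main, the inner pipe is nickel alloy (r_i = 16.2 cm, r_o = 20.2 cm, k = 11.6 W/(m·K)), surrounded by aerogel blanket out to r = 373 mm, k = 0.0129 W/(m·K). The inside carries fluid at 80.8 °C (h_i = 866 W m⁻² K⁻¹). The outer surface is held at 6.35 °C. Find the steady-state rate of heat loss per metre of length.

Q' = 9.83 W/m

Resistance network (inner→outer):
  R'_conv,in = 1/(2πr h) = 1/(2π·0.162·866) = 0.001134 m·K/W
  R'_nickel alloy = ln(0.202/0.162)/(2πk) = 0.2207/(2π·11.6) = 0.003028 m·K/W
  R'_aerogel blanket = ln(0.373/0.202)/(2πk) = 0.6133/(2π·0.0129) = 7.567 m·K/W
ΣR = 0.001134 + 0.003028 + 7.567 = 7.571 m·K/W
Q' = ΔT/ΣR = (80.8 °C − 6.35 °C)/7.571 = 9.83 W/m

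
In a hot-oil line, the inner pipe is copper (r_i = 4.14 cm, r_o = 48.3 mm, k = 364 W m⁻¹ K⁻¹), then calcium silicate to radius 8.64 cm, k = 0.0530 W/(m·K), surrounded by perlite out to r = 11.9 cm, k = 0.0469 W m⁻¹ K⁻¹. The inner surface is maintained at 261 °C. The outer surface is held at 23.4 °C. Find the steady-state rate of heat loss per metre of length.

Q' = 83.9 W/m

Series thermal resistances, inner to outer:
  R'_copper = ln(0.0483/0.0414)/(2πk) = 0.1542/(2π·364) = 6.740×10^-5 m·K/W
  R'_calcium silicate = ln(0.0864/0.0483)/(2πk) = 0.5816/(2π·0.0530) = 1.746 m·K/W
  R'_perlite = ln(0.119/0.0864)/(2πk) = 0.3201/(2π·0.0469) = 1.086 m·K/W
ΣR = 6.740×10^-5 + 1.746 + 1.086 = 2.832 m·K/W
Q' = ΔT/ΣR = (261 °C − 23.4 °C)/2.832 = 83.9 W/m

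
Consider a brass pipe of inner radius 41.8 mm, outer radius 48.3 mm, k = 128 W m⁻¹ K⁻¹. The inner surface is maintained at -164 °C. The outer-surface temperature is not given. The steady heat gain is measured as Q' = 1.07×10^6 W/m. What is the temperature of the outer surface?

Series resistances:
  R'_brass = ln(0.0483/0.0418)/(2πk) = 0.1445/(2π·128) = 1.797×10^-4 m·K/W
ΣR = 1.797×10^-4 m·K/W
ΔT = Q'·ΣR = 1.07×10^6 × 1.797×10^-4 = 192.3 K
Heat flows inward, so T_out = T_in + ΔT = -164 + 192.3 = 28.3 °C

T_out = 28.3 °C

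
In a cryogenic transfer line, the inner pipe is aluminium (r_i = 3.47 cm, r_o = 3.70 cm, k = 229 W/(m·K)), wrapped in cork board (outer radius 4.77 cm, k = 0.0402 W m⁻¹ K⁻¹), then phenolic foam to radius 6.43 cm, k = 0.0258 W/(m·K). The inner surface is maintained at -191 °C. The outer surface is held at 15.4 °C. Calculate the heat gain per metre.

Q' = 72.5 W/m

Series thermal resistances, inner to outer:
  R'_aluminium = ln(0.0370/0.0347)/(2πk) = 0.06418/(2π·229) = 4.460×10^-5 m·K/W
  R'_cork board = ln(0.0477/0.0370)/(2πk) = 0.2540/(2π·0.0402) = 1.006 m·K/W
  R'_phenolic foam = ln(0.0643/0.0477)/(2πk) = 0.2986/(2π·0.0258) = 1.842 m·K/W
ΣR = 4.460×10^-5 + 1.006 + 1.842 = 2.848 m·K/W
Q' = ΔT/ΣR = (-191 °C − 15.4 °C)/2.848 = -72.5 W/m
(Negative Q' ⇒ heat flows inward; heat gain = 72.5 W/m.)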